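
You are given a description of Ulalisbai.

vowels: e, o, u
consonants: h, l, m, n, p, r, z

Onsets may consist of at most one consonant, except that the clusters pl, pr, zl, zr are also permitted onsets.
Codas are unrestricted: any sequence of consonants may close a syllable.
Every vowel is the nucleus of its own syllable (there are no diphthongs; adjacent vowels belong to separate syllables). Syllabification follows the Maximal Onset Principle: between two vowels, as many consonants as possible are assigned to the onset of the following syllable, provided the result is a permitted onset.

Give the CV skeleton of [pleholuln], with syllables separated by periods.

CCV.CV.CVCC

The vowels are e, o, u — 3 nuclei, so 3 syllables.
/e…o/ gap (V1→V2): just /h/ — single C goes to the following onset.
/o…u/ gap (V2→V3): just /l/ — single C goes to the following onset.
So the parse is ple.ho.luln.
Mapping each syllable to C/V: /ple/ → CCV, /ho/ → CV, /luln/ → CVCC.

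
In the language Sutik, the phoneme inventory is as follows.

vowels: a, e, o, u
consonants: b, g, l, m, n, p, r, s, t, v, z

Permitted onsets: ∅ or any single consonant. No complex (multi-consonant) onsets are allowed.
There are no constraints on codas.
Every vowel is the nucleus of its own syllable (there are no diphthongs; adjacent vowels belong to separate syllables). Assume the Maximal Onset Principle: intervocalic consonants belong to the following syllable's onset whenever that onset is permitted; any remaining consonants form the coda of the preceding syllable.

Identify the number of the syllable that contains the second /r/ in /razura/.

3

Nuclei (vowels): a, u, a → 3 syllables.
V1 /a/ – V2 /u/: /z/ → onset of the next syllable (single consonants are always licit onsets).
V2 /u/ – V3 /a/: /r/ → onset of the next syllable (single consonants are always licit onsets).
Putting it together: ra.zu.ra.
The second /r/ is in the onset of syllable 3 (/ra/).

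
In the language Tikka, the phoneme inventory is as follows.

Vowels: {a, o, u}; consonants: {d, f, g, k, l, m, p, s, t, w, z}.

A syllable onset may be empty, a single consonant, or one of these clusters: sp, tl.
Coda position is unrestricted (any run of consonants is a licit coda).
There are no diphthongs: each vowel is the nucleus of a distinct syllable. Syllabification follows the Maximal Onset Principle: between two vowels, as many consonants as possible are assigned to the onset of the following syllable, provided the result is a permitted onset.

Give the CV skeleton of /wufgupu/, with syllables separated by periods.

CVC.CV.CV

The vowels are u, u, u — 3 nuclei, so 3 syllables.
/u…u/ gap (V1→V2): /fg/ — longest licit onset from the right is /g/, leaving /f/ as coda.
/u…u/ gap (V2→V3): /p/ is a single consonant, so it becomes the next onset.
Putting it together: wuf.gu.pu.
Mapping each syllable to C/V: /wuf/ → CVC, /gu/ → CV, /pu/ → CV.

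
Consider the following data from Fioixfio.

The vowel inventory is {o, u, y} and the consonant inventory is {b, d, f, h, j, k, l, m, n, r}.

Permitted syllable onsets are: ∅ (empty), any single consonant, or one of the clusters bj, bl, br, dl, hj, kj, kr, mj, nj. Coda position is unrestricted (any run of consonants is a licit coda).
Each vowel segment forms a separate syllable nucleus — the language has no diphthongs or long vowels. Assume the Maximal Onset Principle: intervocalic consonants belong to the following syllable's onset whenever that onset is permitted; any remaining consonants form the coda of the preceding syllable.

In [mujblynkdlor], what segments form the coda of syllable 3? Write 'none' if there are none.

Vowels present: u, y, o; each is a nucleus, giving 3 syllables.
/u…y/ gap (V1→V2): cluster /jbl/ — the longest permitted-onset suffix is /bl/; onset = /bl/, preceding coda = /j/.
/y…o/ gap (V2→V3): /nkdl/; trying suffixes from longest down, /dl/ is the first permitted one, so coda /nk/ | onset /dl/.
So the parse is muj.blynk.dlor.
Syllable 3 is /dlor/: onset /dl/, nucleus /o/, coda /r/.

r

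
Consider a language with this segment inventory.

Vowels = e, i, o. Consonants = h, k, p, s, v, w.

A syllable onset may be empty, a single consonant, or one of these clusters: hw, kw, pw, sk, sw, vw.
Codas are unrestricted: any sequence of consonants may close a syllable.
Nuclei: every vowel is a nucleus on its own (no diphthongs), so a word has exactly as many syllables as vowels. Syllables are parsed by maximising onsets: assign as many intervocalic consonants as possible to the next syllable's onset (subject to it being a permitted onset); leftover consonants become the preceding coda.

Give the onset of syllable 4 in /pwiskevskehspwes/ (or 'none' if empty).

Nuclei (vowels): i, e, e, e → 4 syllables.
Between /i/ (V1) and /e/ (V2): /sk/ is a licit onset in full, so it all attaches to the next syllable.
Between /e/ (V2) and /e/ (V3): /vsk/; trying suffixes from longest down, /sk/ is the first permitted one, so coda /v/ | onset /sk/.
Between /e/ (V3) and /e/ (V4): /hspw/; trying suffixes from longest down, /pw/ is the first permitted one, so coda /hs/ | onset /pw/.
Syllabification: pwi.skev.skehs.pwes.
Syllable 4 is /pwes/: onset /pw/, nucleus /e/, coda /s/.

pw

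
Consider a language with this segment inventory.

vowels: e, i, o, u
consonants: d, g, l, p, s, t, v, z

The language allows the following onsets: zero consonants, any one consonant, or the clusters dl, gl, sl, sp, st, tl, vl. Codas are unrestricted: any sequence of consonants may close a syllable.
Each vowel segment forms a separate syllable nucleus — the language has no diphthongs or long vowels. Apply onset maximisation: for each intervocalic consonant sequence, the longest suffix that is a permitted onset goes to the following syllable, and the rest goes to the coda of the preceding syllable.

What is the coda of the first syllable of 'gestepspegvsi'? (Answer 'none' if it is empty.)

The vowels are e, e, e, i — 4 nuclei, so 4 syllables.
/e…e/ gap (V1→V2): /st/ — entire cluster is a permitted onset → onset /st/, coda ∅.
/e…e/ gap (V2→V3): /psp/; trying suffixes from longest down, /sp/ is the first permitted one, so coda /p/ | onset /sp/.
/e…i/ gap (V3→V4): /gvs/; trying suffixes from longest down, /s/ is the first permitted one, so coda /gv/ | onset /s/.
Syllabification: ge.step.spegv.si.
Syllable 1 is /ge/: onset /g/, nucleus /e/, coda ∅.

none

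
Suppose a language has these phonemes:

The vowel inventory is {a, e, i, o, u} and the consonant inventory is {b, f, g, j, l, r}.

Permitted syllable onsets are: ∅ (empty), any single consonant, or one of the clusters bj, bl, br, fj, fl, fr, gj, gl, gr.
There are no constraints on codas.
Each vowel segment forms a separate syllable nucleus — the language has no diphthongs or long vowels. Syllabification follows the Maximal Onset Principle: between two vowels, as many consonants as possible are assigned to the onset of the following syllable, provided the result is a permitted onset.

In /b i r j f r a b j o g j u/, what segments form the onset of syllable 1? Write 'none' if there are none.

b

The vowels are i, a, o, u — 4 nuclei, so 4 syllables.
/i…a/ gap (V1→V2): /rjfr/; trying suffixes from longest down, /fr/ is the first permitted one, so coda /rj/ | onset /fr/.
/a…o/ gap (V2→V3): cluster /bj/ — /bj/ is itself a permitted onset, so the whole cluster goes right; preceding coda = ∅.
/o…u/ gap (V3→V4): /gj/ — entire cluster is a permitted onset → onset /gj/, coda ∅.
Putting it together: birj.fra.bjo.gju.
Syllable 1 is /birj/: onset /b/, nucleus /i/, coda /rj/.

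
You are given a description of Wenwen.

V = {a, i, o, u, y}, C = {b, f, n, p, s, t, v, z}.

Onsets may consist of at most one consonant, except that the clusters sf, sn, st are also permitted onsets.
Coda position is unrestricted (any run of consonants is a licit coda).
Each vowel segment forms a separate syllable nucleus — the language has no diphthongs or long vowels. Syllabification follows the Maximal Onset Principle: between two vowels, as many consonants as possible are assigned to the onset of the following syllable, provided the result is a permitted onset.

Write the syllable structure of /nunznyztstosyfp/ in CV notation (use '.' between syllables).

CVCC.CVCC.CCV.CVCC

The vowels are u, y, o, y — 4 nuclei, so 4 syllables.
Between /u/ (V1) and /y/ (V2): /nzn/ splits as /nz/ + /n/ (/n/ is the longest suffix that is a licit onset).
Between /y/ (V2) and /o/ (V3): /ztst/ splits as /zt/ + /st/ (/st/ is the longest suffix that is a licit onset).
Between /o/ (V3) and /y/ (V4): just /s/ — single C goes to the following onset.
So the parse is nunz.nyzt.sto.syfp.
Mapping each syllable to C/V: /nunz/ → CVCC, /nyzt/ → CVCC, /sto/ → CCV, /syfp/ → CVCC.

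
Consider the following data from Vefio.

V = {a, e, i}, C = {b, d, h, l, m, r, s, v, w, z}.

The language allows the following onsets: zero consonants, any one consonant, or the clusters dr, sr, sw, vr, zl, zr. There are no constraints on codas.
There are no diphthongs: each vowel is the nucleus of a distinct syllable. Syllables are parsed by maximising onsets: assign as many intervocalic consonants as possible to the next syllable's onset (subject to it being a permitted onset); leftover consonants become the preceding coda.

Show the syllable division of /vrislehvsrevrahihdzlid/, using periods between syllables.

Nuclei (vowels): i, e, e, a, i, i → 6 syllables.
V1 /i/ – V2 /e/: cluster /sl/ — the longest permitted-onset suffix is /l/; onset = /l/, preceding coda = /s/.
V2 /e/ – V3 /e/: /hvsr/ — longest licit onset from the right is /sr/, leaving /hv/ as coda.
V3 /e/ – V4 /a/: /vr/ — entire cluster is a permitted onset → onset /vr/, coda ∅.
V4 /a/ – V5 /i/: just /h/ — single C goes to the following onset.
V5 /i/ – V6 /i/: /hdzl/ — longest licit onset from the right is /zl/, leaving /hd/ as coda.

vris.lehv.sre.vra.hihd.zlid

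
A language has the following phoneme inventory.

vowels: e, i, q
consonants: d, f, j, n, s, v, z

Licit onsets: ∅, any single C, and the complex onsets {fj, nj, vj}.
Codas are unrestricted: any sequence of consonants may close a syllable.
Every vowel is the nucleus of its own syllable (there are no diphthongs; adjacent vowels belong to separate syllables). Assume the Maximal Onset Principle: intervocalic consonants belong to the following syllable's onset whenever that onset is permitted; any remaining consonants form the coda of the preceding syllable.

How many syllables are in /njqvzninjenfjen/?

4

The vowels are q, i, e, e — 4 nuclei, so 4 syllables.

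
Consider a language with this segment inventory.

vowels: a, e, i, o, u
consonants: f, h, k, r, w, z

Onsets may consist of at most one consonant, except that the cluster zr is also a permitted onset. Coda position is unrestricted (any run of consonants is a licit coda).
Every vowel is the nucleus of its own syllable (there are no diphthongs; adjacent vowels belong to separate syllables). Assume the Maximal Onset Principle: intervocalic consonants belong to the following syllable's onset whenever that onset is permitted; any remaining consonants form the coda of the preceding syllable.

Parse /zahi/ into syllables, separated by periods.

za.hi

Vowels present: a, i; each is a nucleus, giving 2 syllables.
/a…i/ gap (V1→V2): /h/ is a single consonant, so it becomes the next onset.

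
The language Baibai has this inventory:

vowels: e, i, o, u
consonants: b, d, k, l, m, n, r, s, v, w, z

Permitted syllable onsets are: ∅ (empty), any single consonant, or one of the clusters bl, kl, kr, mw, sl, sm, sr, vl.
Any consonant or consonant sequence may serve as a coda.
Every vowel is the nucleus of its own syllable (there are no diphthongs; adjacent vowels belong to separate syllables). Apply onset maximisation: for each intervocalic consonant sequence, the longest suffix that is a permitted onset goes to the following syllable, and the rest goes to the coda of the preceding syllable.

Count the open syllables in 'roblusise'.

4

Nuclei (vowels): o, u, i, e → 4 syllables.
Between /o/ (V1) and /u/ (V2): cluster /bl/ — /bl/ is itself a permitted onset, so the whole cluster goes right; preceding coda = ∅.
Between /u/ (V2) and /i/ (V3): /s/ is a single consonant, so it becomes the next onset.
Between /i/ (V3) and /e/ (V4): /s/ → onset of the next syllable (single consonants are always licit onsets).
So the parse is ro.blu.si.se.
Classifying each syllable: /ro/ (open), /blu/ (open), /si/ (open), /se/ (open).
Open syllables: 4.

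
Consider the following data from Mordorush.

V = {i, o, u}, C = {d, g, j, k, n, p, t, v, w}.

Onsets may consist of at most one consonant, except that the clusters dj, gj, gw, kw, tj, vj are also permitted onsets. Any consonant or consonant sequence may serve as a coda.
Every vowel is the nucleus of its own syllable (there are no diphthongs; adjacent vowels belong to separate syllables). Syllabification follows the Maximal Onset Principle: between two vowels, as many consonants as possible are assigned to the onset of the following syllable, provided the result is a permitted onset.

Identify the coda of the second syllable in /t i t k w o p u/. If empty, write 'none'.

The vowels are i, o, u — 3 nuclei, so 3 syllables.
/i…o/ gap (V1→V2): /tkw/ — longest licit onset from the right is /kw/, leaving /t/ as coda.
/o…u/ gap (V2→V3): /p/ → onset of the next syllable (single consonants are always licit onsets).
So the parse is tit.kwo.pu.
Syllable 2 is /kwo/: onset /kw/, nucleus /o/, coda ∅.

none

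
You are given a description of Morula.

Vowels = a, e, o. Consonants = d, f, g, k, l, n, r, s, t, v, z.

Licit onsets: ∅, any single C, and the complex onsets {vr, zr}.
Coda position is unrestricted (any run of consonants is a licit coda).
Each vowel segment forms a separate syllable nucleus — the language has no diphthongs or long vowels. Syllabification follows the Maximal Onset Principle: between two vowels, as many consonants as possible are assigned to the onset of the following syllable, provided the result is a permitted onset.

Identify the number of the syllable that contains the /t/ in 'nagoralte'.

4

Nuclei (vowels): a, o, a, e → 4 syllables.
σ1/σ2 boundary: /g/ is a single consonant, so it becomes the next onset.
σ2/σ3 boundary: /r/ is a single consonant, so it becomes the next onset.
σ3/σ4 boundary: /lt/; trying suffixes from longest down, /t/ is the first permitted one, so coda /l/ | onset /t/.
Result: na.go.ral.te.
The /t/ is in the onset of syllable 4 (/te/).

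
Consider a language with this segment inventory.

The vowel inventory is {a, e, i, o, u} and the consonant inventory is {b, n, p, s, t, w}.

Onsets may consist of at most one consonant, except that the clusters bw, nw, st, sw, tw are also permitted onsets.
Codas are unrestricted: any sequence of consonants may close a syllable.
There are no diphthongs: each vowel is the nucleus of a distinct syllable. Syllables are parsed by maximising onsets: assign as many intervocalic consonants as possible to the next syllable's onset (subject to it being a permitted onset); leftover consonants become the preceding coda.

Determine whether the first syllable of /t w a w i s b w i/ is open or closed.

open

Nuclei (vowels): a, i, i → 3 syllables.
Between /a/ (V1) and /i/ (V2): /w/ is a single consonant, so it becomes the next onset.
Between /i/ (V2) and /i/ (V3): /sbw/ splits as /s/ + /bw/ (/bw/ is the longest suffix that is a licit onset).
So the parse is twa.wis.bwi.
Syllable 1 is /twa/; it ends in its nucleus with no coda, so it is open.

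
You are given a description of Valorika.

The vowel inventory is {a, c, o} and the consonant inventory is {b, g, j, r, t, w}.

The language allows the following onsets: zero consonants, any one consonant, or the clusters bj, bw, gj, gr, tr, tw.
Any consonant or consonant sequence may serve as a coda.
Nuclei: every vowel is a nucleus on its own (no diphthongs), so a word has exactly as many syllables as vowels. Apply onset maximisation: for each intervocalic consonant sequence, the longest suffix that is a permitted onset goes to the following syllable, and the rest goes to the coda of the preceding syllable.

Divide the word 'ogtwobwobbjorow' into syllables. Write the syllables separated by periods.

Nuclei (vowels): o, o, o, o, o → 5 syllables.
/o…o/ gap (V1→V2): cluster /gtw/ — the longest permitted-onset suffix is /tw/; onset = /tw/, preceding coda = /g/.
/o…o/ gap (V2→V3): /bw/ is a licit onset in full, so it all attaches to the next syllable.
/o…o/ gap (V3→V4): /bbj/ splits as /b/ + /bj/ (/bj/ is the longest suffix that is a licit onset).
/o…o/ gap (V4→V5): just /r/ — single C goes to the following onset.

og.two.bwob.bjo.row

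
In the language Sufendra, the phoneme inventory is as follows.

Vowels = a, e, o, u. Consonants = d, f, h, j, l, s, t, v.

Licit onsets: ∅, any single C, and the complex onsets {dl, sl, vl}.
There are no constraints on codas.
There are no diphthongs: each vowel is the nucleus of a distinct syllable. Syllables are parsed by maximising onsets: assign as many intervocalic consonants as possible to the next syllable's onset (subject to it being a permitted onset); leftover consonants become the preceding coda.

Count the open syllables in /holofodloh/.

Nuclei (vowels): o, o, o, o → 4 syllables.
σ1/σ2 boundary: /l/ → onset of the next syllable (single consonants are always licit onsets).
σ2/σ3 boundary: /f/ → onset of the next syllable (single consonants are always licit onsets).
σ3/σ4 boundary: /dl/ — entire cluster is a permitted onset → onset /dl/, coda ∅.
Result: ho.lo.fo.dloh.
Classifying each syllable: /ho/ (open), /lo/ (open), /fo/ (open), /dloh/ (closed).
Open syllables: 3.

3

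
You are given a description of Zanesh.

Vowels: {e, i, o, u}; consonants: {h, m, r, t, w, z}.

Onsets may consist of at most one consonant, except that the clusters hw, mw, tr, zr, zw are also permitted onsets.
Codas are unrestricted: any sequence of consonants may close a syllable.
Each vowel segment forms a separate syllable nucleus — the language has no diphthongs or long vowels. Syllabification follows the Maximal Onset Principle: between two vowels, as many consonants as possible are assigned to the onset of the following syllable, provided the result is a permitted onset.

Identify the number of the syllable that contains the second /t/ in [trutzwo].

1

The vowels are u, o — 2 nuclei, so 2 syllables.
Between /u/ (V1) and /o/ (V2): /tzw/; trying suffixes from longest down, /zw/ is the first permitted one, so coda /t/ | onset /zw/.
So the parse is trut.zwo.
The second /t/ is in the coda of syllable 1 (/trut/).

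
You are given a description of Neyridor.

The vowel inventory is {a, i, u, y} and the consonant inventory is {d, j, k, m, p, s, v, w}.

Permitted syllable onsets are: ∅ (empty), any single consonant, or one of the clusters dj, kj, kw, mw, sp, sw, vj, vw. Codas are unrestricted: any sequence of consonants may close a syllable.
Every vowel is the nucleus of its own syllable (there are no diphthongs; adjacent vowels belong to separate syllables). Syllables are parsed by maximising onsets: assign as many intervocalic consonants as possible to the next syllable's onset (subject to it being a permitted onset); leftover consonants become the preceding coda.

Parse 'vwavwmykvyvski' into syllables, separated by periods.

vwavw.myk.vyvs.ki

The vowels are a, y, y, i — 4 nuclei, so 4 syllables.
σ1/σ2 boundary: /vwm/ — longest licit onset from the right is /m/, leaving /vw/ as coda.
σ2/σ3 boundary: /kv/ splits as /k/ + /v/ (/v/ is the longest suffix that is a licit onset).
σ3/σ4 boundary: /vsk/ splits as /vs/ + /k/ (/k/ is the longest suffix that is a licit onset).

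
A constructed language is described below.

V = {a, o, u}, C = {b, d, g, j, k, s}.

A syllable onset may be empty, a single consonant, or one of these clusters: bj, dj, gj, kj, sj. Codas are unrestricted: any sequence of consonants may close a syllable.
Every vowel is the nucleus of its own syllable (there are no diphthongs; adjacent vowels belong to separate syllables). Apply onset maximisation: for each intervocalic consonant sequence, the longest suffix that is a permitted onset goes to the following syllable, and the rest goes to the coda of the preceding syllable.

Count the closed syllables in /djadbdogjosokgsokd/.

Vowels present: a, o, o, o, o; each is a nucleus, giving 5 syllables.
Between /a/ (V1) and /o/ (V2): /dbd/ — longest licit onset from the right is /d/, leaving /db/ as coda.
Between /o/ (V2) and /o/ (V3): /gj/ — entire cluster is a permitted onset → onset /gj/, coda ∅.
Between /o/ (V3) and /o/ (V4): /s/ is a single consonant, so it becomes the next onset.
Between /o/ (V4) and /o/ (V5): cluster /kgs/ — the longest permitted-onset suffix is /s/; onset = /s/, preceding coda = /kg/.
So the parse is djadb.do.gjo.sokg.sokd.
Classifying each syllable: /djadb/ (closed), /do/ (open), /gjo/ (open), /sokg/ (closed), /sokd/ (closed).
Closed syllables: 3.

3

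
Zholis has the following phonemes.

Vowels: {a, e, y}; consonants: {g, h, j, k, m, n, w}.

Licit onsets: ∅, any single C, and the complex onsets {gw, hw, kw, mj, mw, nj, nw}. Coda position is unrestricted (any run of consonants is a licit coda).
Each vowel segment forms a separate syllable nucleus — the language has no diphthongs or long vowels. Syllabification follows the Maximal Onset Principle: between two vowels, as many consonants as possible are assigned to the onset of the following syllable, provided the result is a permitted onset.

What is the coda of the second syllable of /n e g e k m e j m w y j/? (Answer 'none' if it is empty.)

Nuclei (vowels): e, e, e, y → 4 syllables.
Between /e/ (V1) and /e/ (V2): /g/ is a single consonant, so it becomes the next onset.
Between /e/ (V2) and /e/ (V3): /km/; trying suffixes from longest down, /m/ is the first permitted one, so coda /k/ | onset /m/.
Between /e/ (V3) and /y/ (V4): /jmw/; trying suffixes from longest down, /mw/ is the first permitted one, so coda /j/ | onset /mw/.
So the parse is ne.gek.mej.mwyj.
Syllable 2 is /gek/: onset /g/, nucleus /e/, coda /k/.

k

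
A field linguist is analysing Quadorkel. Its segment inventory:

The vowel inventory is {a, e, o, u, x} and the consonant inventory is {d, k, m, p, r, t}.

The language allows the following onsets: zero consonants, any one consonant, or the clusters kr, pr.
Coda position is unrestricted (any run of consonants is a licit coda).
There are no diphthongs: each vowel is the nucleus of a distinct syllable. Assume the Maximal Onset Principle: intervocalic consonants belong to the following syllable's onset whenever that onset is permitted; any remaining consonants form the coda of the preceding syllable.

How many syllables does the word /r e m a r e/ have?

3

Nuclei (vowels): e, a, e → 3 syllables.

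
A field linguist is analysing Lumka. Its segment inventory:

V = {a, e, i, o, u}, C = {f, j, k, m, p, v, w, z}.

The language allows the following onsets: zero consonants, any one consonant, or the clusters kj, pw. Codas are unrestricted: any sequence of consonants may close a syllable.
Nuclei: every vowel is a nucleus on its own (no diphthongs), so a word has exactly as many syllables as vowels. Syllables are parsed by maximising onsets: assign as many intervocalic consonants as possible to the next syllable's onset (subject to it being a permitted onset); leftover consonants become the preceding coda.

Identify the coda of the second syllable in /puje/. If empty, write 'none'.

Nuclei (vowels): u, e → 2 syllables.
/u…e/ gap (V1→V2): /j/ → onset of the next syllable (single consonants are always licit onsets).
Syllabification: pu.je.
Syllable 2 is /je/: onset /j/, nucleus /e/, coda ∅.

none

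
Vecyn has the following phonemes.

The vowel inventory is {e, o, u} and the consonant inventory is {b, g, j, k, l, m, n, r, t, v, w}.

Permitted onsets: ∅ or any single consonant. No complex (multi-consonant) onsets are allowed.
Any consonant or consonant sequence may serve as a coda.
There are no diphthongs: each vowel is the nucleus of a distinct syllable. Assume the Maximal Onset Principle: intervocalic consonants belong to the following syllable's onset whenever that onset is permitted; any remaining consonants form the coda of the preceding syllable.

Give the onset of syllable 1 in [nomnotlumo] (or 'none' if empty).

n

Vowels present: o, o, u, o; each is a nucleus, giving 4 syllables.
σ1/σ2 boundary: /mn/ — longest licit onset from the right is /n/, leaving /m/ as coda.
σ2/σ3 boundary: /tl/ splits as /t/ + /l/ (/l/ is the longest suffix that is a licit onset).
σ3/σ4 boundary: /m/ is a single consonant, so it becomes the next onset.
Result: nom.not.lu.mo.
Syllable 1 is /nom/: onset /n/, nucleus /o/, coda /m/.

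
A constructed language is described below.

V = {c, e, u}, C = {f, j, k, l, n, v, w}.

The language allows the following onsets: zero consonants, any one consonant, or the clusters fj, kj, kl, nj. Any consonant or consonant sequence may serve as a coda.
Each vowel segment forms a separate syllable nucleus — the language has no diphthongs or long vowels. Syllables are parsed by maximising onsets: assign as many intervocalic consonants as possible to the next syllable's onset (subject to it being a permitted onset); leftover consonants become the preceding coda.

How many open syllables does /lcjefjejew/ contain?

3

Vowels present: c, e, e, e; each is a nucleus, giving 4 syllables.
V1 /c/ – V2 /e/: just /j/ — single C goes to the following onset.
V2 /e/ – V3 /e/: /fj/ — entire cluster is a permitted onset → onset /fj/, coda ∅.
V3 /e/ – V4 /e/: /j/ → onset of the next syllable (single consonants are always licit onsets).
So the parse is lc.je.fje.jew.
Classifying each syllable: /lc/ (open), /je/ (open), /fje/ (open), /jew/ (closed).
Open syllables: 3.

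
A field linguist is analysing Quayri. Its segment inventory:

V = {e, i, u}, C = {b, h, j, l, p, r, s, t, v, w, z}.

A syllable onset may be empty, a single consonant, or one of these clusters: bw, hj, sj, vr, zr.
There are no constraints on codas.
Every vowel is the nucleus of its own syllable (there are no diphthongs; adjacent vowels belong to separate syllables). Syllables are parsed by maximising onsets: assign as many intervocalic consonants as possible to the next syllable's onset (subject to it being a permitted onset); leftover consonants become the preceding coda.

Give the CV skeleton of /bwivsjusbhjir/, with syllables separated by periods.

Nuclei (vowels): i, u, i → 3 syllables.
σ1/σ2 boundary: /vsj/ splits as /v/ + /sj/ (/sj/ is the longest suffix that is a licit onset).
σ2/σ3 boundary: /sbhj/ — longest licit onset from the right is /hj/, leaving /sb/ as coda.
Putting it together: bwiv.sjusb.hjir.
Mapping each syllable to C/V: /bwiv/ → CCVC, /sjusb/ → CCVCC, /hjir/ → CCVC.

CCVC.CCVCC.CCVC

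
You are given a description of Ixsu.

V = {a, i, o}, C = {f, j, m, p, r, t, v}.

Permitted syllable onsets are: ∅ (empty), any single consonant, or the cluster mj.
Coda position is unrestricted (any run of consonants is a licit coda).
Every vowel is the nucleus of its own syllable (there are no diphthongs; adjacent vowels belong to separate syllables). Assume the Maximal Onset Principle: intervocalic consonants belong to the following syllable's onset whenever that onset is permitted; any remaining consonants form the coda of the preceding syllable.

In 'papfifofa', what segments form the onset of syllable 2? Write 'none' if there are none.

The vowels are a, i, o, a — 4 nuclei, so 4 syllables.
/a…i/ gap (V1→V2): /pf/ — longest licit onset from the right is /f/, leaving /p/ as coda.
/i…o/ gap (V2→V3): just /f/ — single C goes to the following onset.
/o…a/ gap (V3→V4): /f/ is a single consonant, so it becomes the next onset.
Result: pap.fi.fo.fa.
Syllable 2 is /fi/: onset /f/, nucleus /i/, coda ∅.

f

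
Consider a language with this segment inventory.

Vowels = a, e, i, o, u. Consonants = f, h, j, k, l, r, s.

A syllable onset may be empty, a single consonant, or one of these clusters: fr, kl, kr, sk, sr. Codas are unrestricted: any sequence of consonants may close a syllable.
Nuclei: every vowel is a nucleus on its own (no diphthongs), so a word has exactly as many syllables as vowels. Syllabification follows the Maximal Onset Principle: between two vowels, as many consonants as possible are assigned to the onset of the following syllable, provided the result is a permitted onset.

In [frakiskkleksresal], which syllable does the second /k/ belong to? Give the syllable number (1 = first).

The vowels are a, i, e, e, a — 5 nuclei, so 5 syllables.
V1 /a/ – V2 /i/: just /k/ — single C goes to the following onset.
V2 /i/ – V3 /e/: /skkl/ — longest licit onset from the right is /kl/, leaving /sk/ as coda.
V3 /e/ – V4 /e/: cluster /ksr/ — the longest permitted-onset suffix is /sr/; onset = /sr/, preceding coda = /k/.
V4 /e/ – V5 /a/: /s/ is a single consonant, so it becomes the next onset.
Result: fra.kisk.klek.sre.sal.
The second /k/ is in the coda of syllable 2 (/kisk/).

2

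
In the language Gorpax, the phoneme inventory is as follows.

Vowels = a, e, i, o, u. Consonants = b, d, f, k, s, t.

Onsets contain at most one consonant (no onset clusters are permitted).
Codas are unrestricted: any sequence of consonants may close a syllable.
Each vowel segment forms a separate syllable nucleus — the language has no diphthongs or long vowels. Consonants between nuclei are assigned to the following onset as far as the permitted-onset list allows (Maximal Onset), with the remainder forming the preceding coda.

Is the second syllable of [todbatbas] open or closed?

closed

The vowels are o, a, a — 3 nuclei, so 3 syllables.
σ1/σ2 boundary: /db/ — longest licit onset from the right is /b/, leaving /d/ as coda.
σ2/σ3 boundary: cluster /tb/ — the longest permitted-onset suffix is /b/; onset = /b/, preceding coda = /t/.
Putting it together: tod.bat.bas.
Syllable 2 is /bat/ with coda /t/, so it is closed.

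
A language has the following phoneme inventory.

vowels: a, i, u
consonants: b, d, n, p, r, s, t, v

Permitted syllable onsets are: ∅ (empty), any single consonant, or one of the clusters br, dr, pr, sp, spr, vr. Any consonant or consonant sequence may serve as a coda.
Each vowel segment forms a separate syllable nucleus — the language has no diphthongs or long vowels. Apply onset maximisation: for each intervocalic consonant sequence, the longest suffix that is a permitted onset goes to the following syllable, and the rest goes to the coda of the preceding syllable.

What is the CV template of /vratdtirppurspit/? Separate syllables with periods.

Vowels present: a, i, u, i; each is a nucleus, giving 4 syllables.
σ1/σ2 boundary: /tdt/; trying suffixes from longest down, /t/ is the first permitted one, so coda /td/ | onset /t/.
σ2/σ3 boundary: /rpp/ — longest licit onset from the right is /p/, leaving /rp/ as coda.
σ3/σ4 boundary: /rsp/; trying suffixes from longest down, /sp/ is the first permitted one, so coda /r/ | onset /sp/.
Syllabification: vratd.tirp.pur.spit.
Mapping each syllable to C/V: /vratd/ → CCVCC, /tirp/ → CVCC, /pur/ → CVC, /spit/ → CCVC.

CCVCC.CVCC.CVC.CCVC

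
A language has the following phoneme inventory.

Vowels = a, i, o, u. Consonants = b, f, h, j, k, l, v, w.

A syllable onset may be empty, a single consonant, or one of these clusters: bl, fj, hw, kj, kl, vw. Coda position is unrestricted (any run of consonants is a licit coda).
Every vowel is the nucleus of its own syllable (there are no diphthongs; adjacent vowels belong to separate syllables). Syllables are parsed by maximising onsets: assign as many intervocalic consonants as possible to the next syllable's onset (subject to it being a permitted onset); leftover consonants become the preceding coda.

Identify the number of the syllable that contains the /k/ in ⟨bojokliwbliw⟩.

Vowels present: o, o, i, i; each is a nucleus, giving 4 syllables.
σ1/σ2 boundary: /j/ is a single consonant, so it becomes the next onset.
σ2/σ3 boundary: cluster /kl/ — /kl/ is itself a permitted onset, so the whole cluster goes right; preceding coda = ∅.
σ3/σ4 boundary: cluster /wbl/ — the longest permitted-onset suffix is /bl/; onset = /bl/, preceding coda = /w/.
So the parse is bo.jo.kliw.bliw.
The /k/ is in the onset of syllable 3 (/kliw/).

3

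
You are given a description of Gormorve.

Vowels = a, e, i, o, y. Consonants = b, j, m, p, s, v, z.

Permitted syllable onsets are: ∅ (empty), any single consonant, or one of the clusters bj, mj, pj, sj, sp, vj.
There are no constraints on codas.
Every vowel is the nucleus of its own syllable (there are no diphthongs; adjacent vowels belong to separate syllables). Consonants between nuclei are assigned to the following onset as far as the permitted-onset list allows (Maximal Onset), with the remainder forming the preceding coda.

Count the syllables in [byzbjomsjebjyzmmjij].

The vowels are y, o, e, y, i — 5 nuclei, so 5 syllables.

5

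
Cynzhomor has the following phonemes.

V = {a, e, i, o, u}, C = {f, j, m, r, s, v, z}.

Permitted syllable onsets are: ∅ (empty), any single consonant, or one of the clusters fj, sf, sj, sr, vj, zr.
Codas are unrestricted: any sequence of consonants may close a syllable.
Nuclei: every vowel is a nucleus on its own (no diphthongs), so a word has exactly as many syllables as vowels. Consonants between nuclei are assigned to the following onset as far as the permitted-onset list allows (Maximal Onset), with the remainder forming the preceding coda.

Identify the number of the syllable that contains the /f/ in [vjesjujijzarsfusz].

The vowels are e, u, i, a, u — 5 nuclei, so 5 syllables.
V1 /e/ – V2 /u/: cluster /sj/ — /sj/ is itself a permitted onset, so the whole cluster goes right; preceding coda = ∅.
V2 /u/ – V3 /i/: /j/ → onset of the next syllable (single consonants are always licit onsets).
V3 /i/ – V4 /a/: /jz/ splits as /j/ + /z/ (/z/ is the longest suffix that is a licit onset).
V4 /a/ – V5 /u/: /rsf/; trying suffixes from longest down, /sf/ is the first permitted one, so coda /r/ | onset /sf/.
Result: vje.sju.jij.zar.sfusz.
The /f/ is in the onset of syllable 5 (/sfusz/).

5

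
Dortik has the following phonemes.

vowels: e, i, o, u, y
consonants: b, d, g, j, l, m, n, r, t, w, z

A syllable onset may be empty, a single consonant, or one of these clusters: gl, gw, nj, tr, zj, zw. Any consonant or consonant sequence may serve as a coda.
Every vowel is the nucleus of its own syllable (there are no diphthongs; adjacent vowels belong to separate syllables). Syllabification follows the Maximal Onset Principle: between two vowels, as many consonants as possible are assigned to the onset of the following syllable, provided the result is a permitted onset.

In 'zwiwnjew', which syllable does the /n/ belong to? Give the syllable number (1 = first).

Vowels present: i, e; each is a nucleus, giving 2 syllables.
σ1/σ2 boundary: /wnj/; trying suffixes from longest down, /nj/ is the first permitted one, so coda /w/ | onset /nj/.
Putting it together: zwiw.njew.
The /n/ is in the onset of syllable 2 (/njew/).

2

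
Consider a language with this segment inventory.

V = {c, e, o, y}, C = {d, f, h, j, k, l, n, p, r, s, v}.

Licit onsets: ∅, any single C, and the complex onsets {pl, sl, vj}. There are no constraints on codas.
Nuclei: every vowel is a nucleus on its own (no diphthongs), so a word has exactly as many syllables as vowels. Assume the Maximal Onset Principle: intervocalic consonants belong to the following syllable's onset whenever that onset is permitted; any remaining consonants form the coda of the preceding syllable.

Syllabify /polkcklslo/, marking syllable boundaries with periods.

Vowels present: o, c, o; each is a nucleus, giving 3 syllables.
σ1/σ2 boundary: /lk/ — longest licit onset from the right is /k/, leaving /l/ as coda.
σ2/σ3 boundary: cluster /klsl/ — the longest permitted-onset suffix is /sl/; onset = /sl/, preceding coda = /kl/.

pol.kckl.slo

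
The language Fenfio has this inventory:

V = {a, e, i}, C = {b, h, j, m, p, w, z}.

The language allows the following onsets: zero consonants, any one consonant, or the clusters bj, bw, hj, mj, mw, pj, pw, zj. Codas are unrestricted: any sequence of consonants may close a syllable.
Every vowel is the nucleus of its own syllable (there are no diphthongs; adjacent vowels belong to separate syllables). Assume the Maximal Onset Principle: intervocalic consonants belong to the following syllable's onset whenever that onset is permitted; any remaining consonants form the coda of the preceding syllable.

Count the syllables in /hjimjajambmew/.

Nuclei (vowels): i, a, a, e → 4 syllables.

4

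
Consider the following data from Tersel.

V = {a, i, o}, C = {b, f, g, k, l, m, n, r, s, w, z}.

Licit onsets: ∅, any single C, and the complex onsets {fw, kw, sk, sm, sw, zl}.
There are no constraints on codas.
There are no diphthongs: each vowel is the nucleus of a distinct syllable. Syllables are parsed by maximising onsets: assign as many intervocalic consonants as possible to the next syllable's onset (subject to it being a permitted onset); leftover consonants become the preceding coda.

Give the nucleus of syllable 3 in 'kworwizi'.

i

Vowels present: o, i, i; each is a nucleus, giving 3 syllables.
The third nucleus (vowel 3 from the left) is /i/.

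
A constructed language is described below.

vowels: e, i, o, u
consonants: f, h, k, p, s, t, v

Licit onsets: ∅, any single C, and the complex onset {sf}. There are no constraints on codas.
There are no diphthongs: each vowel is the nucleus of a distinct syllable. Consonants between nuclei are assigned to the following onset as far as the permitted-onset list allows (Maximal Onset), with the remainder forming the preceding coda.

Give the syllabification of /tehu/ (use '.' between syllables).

te.hu

Nuclei (vowels): e, u → 2 syllables.
/e…u/ gap (V1→V2): just /h/ — single C goes to the following onset.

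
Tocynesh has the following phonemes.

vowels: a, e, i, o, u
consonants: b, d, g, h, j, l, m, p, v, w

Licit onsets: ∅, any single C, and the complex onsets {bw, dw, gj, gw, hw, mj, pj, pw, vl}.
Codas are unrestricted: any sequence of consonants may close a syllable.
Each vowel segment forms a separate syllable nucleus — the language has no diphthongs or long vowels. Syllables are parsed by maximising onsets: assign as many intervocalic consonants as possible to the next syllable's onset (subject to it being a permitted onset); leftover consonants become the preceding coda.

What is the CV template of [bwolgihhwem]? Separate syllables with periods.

CCVC.CVC.CCVC

Nuclei (vowels): o, i, e → 3 syllables.
Between /o/ (V1) and /i/ (V2): /lg/; trying suffixes from longest down, /g/ is the first permitted one, so coda /l/ | onset /g/.
Between /i/ (V2) and /e/ (V3): cluster /hhw/ — the longest permitted-onset suffix is /hw/; onset = /hw/, preceding coda = /h/.
Putting it together: bwol.gih.hwem.
Mapping each syllable to C/V: /bwol/ → CCVC, /gih/ → CVC, /hwem/ → CCVC.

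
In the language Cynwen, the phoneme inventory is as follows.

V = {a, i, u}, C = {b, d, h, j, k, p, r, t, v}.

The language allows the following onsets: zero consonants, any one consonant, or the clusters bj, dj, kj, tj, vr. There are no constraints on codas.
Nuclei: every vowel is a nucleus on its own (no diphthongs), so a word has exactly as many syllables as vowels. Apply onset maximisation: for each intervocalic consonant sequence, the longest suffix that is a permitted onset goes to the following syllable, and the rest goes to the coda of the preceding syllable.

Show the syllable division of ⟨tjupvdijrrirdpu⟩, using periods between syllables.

tjupv.dijr.rird.pu

The vowels are u, i, i, u — 4 nuclei, so 4 syllables.
V1 /u/ – V2 /i/: cluster /pvd/ — the longest permitted-onset suffix is /d/; onset = /d/, preceding coda = /pv/.
V2 /i/ – V3 /i/: /jrr/ splits as /jr/ + /r/ (/r/ is the longest suffix that is a licit onset).
V3 /i/ – V4 /u/: cluster /rdp/ — the longest permitted-onset suffix is /p/; onset = /p/, preceding coda = /rd/.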